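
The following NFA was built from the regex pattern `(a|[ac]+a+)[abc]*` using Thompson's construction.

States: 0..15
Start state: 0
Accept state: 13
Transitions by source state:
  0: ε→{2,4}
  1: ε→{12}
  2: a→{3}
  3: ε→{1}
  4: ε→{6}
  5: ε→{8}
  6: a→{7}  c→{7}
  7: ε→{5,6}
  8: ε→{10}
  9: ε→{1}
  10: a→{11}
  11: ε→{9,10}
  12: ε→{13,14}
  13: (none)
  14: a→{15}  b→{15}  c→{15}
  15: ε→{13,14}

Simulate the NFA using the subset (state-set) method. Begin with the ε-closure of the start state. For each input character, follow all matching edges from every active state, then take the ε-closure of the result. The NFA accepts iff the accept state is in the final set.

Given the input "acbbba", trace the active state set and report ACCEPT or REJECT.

Answer: ACCEPT

Steps:
S₀ = ε-closure({0}) = {0,2,4,6}
'a' @ 1: {1,3,5,6,7,8,10,12,13,14}  [accepting]
'c' @ 2: {5,6,7,8,10,13,14,15}  [accepting]
'b' @ 3: {13,14,15}  [accepting]
'b' @ 4: {13,14,15}  [accepting]
'b' @ 5: {13,14,15}  [accepting]
'a' @ 6: {13,14,15}  [accepting]
after full input: {13,14,15}  (accept=13 in)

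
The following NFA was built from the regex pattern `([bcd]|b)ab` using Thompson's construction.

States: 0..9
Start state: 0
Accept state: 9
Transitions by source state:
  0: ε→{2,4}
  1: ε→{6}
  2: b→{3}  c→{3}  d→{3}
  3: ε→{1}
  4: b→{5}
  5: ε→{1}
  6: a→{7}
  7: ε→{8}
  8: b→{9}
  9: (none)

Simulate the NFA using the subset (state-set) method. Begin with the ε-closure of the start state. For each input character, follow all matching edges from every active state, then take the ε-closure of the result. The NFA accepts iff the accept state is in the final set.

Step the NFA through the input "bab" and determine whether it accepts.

initial (ε-close {0}): {0,2,4}
'b' @ 1: {1,3,5,6}
'a' @ 2: {7,8}
'b' @ 3: {9}  [accepting]
after full input: {9}  (accept=9 in)

Answer: ACCEPT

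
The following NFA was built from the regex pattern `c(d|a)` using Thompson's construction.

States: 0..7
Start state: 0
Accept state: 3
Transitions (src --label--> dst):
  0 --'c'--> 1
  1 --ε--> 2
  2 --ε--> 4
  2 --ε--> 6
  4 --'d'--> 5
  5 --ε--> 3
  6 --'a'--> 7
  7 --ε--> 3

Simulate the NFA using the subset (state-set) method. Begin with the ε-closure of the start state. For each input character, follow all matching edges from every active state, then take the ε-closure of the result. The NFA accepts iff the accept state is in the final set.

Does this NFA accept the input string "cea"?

initial (ε-close {0}): {0}
'c' @ 1: {1,2,4,6}
'e' @ 2: {}  — no active states
rest 'a' ignored (set empty)
final: {}; accept 3 not in set

Answer: REJECT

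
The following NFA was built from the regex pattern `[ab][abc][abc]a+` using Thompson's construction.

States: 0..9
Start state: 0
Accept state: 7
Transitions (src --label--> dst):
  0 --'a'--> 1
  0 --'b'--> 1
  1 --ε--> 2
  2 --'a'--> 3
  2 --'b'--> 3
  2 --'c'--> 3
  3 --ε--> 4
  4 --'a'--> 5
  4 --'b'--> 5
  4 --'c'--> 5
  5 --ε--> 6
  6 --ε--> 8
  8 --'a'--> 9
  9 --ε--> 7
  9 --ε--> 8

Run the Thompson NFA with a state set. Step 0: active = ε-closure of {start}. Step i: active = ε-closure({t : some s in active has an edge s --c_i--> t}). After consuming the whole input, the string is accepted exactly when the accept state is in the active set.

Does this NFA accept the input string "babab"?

Answer: REJECT

Trace:
initial (ε-close {0}): {0}
'b' @ 1: {1,2}
'a' @ 2: {3,4}
'b' @ 3: {5,6,8}
'a' @ 4: {7,8,9}  ✓accept
'b' @ 5: {}  — state set empty
final: {}; accept 7 not in set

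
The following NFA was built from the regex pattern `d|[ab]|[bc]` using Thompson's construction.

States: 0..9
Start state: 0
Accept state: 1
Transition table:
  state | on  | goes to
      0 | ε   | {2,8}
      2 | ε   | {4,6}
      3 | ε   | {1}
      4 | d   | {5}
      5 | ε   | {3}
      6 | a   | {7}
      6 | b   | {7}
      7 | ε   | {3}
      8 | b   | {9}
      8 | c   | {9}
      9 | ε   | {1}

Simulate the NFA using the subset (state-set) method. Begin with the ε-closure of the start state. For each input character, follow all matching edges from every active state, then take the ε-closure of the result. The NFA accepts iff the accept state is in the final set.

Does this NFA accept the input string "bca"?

Answer: REJECT

Derivation:
start: ε-closure({0}) = {0,2,4,6,8}
'b' @ 1: {1,3,7,9}  ✓accept
'c' @ 2: {}  — no active states
rest 'a' ignored (set empty)
after full input: {}  (accept=1 not in)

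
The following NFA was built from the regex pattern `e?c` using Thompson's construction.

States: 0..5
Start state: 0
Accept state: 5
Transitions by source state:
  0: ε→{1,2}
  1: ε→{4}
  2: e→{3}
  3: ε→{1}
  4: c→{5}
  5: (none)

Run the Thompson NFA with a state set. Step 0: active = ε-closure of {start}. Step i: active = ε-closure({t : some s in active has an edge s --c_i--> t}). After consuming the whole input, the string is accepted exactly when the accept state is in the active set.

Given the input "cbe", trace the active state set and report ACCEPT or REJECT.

Answer: REJECT

Trace:
S₀ = ε-closure({0}) = {0,1,2,4}
'c' @ 1: {5}  [accepting]
'b' @ 2: {}  — dead — no transitions
rest 'e' ignored (set empty)
final: {}; accept 5 not in set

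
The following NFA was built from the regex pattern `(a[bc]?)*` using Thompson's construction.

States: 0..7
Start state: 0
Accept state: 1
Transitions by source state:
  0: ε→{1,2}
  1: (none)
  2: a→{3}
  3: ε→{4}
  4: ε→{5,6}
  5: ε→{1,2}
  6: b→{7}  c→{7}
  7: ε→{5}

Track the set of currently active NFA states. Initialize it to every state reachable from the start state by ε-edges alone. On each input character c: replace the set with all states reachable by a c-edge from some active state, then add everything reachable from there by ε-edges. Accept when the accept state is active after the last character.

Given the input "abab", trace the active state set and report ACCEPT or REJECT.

Answer: ACCEPT

Derivation:
S₀ = ε-closure({0}) = {0,1,2}
'a' @ 1: {1,2,3,4,5,6}  (accept∈set)
'b' @ 2: {1,2,5,7}  (accept∈set)
'a' @ 3: {1,2,3,4,5,6}  (accept∈set)
'b' @ 4: {1,2,5,7}  (accept∈set)
end set {1,2,5,7} — state 1 in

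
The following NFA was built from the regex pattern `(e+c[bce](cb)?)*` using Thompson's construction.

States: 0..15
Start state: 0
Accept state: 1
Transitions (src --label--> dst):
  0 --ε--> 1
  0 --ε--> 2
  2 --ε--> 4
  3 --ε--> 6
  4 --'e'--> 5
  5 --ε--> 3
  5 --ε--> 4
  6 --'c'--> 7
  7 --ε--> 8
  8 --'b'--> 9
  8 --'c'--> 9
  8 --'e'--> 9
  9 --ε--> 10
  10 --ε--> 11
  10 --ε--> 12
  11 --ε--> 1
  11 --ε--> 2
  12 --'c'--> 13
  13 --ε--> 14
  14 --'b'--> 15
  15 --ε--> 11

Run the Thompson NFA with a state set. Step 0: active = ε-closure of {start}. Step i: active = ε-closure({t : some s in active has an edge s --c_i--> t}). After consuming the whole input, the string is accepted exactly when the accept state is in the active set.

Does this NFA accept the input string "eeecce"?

start: ε-closure({0}) = {0,1,2,4}
'e' @ 1: {3,4,5,6}
'e' @ 2: {3,4,5,6}
'e' @ 3: {3,4,5,6}
'c' @ 4: {7,8}
'c' @ 5: {1,2,4,9,10,11,12}  ✓accept
'e' @ 6: {3,4,5,6}
after full input: {3,4,5,6}  (accept=1 not in)

Answer: REJECT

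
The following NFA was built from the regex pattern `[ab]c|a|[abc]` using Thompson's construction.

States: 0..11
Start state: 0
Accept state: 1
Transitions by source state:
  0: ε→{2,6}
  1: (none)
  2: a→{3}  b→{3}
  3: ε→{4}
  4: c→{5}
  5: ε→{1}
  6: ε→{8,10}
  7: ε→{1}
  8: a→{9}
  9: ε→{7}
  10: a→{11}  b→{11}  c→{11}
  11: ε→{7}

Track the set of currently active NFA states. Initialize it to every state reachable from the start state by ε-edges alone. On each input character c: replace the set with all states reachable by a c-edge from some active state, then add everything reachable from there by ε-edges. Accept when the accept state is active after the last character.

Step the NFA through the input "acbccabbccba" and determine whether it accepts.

initial (ε-close {0}): {0,2,6,8,10}
'a' @ 1: {1,3,4,7,9,11}  (accept∈set)
'c' @ 2: {1,5}  (accept∈set)
'b' @ 3: {}  — no active states
rest 'ccabbccba' ignored (set empty)
end set {} — state 1 not in

Answer: REJECT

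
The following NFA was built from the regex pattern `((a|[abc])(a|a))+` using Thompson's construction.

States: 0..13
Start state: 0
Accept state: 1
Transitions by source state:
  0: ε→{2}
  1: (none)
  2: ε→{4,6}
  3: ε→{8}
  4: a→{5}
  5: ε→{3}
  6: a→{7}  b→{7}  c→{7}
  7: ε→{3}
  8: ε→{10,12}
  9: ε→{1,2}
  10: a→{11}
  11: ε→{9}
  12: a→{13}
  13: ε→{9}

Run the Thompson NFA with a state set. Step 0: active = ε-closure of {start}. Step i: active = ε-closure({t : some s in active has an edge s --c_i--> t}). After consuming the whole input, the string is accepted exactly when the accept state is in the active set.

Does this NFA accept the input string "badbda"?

initial (ε-close {0}): {0,2,4,6}
'b' @ 1: {3,7,8,10,12}
'a' @ 2: {1,2,4,6,9,11,13}  (accept∈set)
'd' @ 3: {}  — no active states
rest 'bda' ignored (set empty)
final: {}; accept 1 not in set

Answer: REJECT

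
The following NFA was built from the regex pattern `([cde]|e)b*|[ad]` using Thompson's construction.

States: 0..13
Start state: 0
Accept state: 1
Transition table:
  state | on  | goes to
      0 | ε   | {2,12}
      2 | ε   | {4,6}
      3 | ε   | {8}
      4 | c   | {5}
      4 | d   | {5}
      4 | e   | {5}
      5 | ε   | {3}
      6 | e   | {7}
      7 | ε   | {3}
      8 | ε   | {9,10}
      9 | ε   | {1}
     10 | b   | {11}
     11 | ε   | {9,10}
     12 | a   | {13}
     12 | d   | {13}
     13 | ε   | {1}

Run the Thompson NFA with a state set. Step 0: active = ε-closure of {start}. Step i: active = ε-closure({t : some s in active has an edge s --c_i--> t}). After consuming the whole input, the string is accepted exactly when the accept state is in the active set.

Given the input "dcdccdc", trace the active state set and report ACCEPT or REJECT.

Answer: REJECT

Derivation:
S₀ = ε-closure({0}) = {0,2,4,6,12}
'd' @ 1: {1,3,5,8,9,10,13}  (accept∈set)
'c' @ 2: {}  — no active states
rest 'dccdc' ignored (set empty)
end set {} — state 1 not in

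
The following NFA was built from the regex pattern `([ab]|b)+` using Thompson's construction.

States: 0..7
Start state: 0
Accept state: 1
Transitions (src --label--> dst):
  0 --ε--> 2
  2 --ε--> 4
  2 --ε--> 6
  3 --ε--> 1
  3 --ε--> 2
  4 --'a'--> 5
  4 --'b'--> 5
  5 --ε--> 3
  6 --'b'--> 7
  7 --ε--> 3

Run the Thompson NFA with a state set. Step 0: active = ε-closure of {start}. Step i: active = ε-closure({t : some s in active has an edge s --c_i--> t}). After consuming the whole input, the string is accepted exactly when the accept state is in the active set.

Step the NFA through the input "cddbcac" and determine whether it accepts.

Answer: REJECT

Derivation:
start: ε-closure({0}) = {0,2,4,6}
'c' @ 1: {}  — state set empty
rest 'ddbcac' ignored (set empty)
after full input: {}  (accept=1 not in)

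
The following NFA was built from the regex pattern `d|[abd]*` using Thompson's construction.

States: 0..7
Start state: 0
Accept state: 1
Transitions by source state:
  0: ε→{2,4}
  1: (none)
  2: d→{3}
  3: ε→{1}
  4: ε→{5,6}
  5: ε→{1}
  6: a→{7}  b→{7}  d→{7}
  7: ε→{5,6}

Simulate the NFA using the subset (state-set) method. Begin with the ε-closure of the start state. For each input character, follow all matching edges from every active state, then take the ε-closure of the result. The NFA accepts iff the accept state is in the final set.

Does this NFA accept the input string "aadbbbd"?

Answer: ACCEPT

Derivation:
S₀ = ε-closure({0}) = {0,1,2,4,5,6}
'a' @ 1: {1,5,6,7}  [accepting]
'a' @ 2: {1,5,6,7}  [accepting]
'd' @ 3: {1,5,6,7}  [accepting]
'b' @ 4: {1,5,6,7}  [accepting]
'b' @ 5: {1,5,6,7}  [accepting]
'b' @ 6: {1,5,6,7}  [accepting]
'd' @ 7: {1,5,6,7}  [accepting]
after full input: {1,5,6,7}  (accept=1 in)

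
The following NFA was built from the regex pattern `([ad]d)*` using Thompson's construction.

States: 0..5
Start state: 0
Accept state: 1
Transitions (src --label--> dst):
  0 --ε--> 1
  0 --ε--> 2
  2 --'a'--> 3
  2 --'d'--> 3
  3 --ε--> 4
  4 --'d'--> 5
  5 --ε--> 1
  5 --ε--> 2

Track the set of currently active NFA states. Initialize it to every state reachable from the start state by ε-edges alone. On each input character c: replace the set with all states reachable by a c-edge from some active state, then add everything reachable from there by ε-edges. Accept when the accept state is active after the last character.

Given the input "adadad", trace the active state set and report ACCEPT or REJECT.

start: ε-closure({0}) = {0,1,2}
'a' @ 1: {3,4}
'd' @ 2: {1,2,5}  ✓accept
'a' @ 3: {3,4}
'd' @ 4: {1,2,5}  ✓accept
'a' @ 5: {3,4}
'd' @ 6: {1,2,5}  ✓accept
end set {1,2,5} — state 1 in

Answer: ACCEPT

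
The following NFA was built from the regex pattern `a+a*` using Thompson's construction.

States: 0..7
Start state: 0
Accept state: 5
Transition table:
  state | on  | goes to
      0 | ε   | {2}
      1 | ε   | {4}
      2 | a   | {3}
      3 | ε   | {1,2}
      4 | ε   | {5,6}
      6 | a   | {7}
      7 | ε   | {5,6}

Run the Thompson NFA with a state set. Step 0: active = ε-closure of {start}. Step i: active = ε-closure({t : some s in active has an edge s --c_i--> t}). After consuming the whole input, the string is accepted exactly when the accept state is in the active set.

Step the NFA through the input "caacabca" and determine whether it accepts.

Answer: REJECT

Steps:
start: ε-closure({0}) = {0,2}
'c' @ 1: {}  — state set empty
rest 'aacabca' ignored (set empty)
after full input: {}  (accept=5 not in)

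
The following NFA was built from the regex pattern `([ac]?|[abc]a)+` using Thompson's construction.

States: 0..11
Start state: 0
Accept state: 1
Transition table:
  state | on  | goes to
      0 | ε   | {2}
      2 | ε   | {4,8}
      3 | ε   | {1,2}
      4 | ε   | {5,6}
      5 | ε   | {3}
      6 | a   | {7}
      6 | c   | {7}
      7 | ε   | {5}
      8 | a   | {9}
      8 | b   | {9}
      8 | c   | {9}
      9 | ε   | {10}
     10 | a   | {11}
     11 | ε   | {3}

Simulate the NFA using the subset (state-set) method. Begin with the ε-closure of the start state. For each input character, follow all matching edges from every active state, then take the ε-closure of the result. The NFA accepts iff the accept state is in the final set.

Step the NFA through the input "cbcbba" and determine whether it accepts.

Answer: REJECT

Trace:
initial (ε-close {0}): {0,1,2,3,4,5,6,8}
'c' @ 1: {1,2,3,4,5,6,7,8,9,10}  [accepting]
'b' @ 2: {9,10}
'c' @ 3: {}  — dead — no transitions
rest 'bba' ignored (set empty)
after full input: {}  (accept=1 not in)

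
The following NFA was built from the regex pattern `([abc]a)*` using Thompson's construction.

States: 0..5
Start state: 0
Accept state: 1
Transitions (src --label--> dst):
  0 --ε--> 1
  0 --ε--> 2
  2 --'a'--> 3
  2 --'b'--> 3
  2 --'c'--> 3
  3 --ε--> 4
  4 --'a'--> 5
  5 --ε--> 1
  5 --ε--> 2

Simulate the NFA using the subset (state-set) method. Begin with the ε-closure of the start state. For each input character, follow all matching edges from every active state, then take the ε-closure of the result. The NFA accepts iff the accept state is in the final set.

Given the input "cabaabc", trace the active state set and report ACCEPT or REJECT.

Answer: REJECT

Steps:
S₀ = ε-closure({0}) = {0,1,2}
'c' @ 1: {3,4}
'a' @ 2: {1,2,5}  [accepting]
'b' @ 3: {3,4}
'a' @ 4: {1,2,5}  [accepting]
'a' @ 5: {3,4}
'b' @ 6: {}  — no active states
rest 'c' ignored (set empty)
end set {} — state 1 not in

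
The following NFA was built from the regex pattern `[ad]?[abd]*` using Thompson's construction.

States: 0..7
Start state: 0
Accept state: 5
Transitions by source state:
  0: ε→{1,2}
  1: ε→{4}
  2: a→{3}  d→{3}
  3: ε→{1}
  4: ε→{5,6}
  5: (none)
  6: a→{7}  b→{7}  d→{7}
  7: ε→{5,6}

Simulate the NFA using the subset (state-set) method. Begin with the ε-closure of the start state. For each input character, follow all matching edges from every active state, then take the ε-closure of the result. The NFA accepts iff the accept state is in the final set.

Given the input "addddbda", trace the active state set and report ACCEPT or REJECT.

Answer: ACCEPT

Trace:
S₀ = ε-closure({0}) = {0,1,2,4,5,6}
'a' @ 1: {1,3,4,5,6,7}  [accepting]
'd' @ 2: {5,6,7}  [accepting]
'd' @ 3: {5,6,7}  [accepting]
'd' @ 4: {5,6,7}  [accepting]
'd' @ 5: {5,6,7}  [accepting]
'b' @ 6: {5,6,7}  [accepting]
'd' @ 7: {5,6,7}  [accepting]
'a' @ 8: {5,6,7}  [accepting]
final: {5,6,7}; accept 5 in set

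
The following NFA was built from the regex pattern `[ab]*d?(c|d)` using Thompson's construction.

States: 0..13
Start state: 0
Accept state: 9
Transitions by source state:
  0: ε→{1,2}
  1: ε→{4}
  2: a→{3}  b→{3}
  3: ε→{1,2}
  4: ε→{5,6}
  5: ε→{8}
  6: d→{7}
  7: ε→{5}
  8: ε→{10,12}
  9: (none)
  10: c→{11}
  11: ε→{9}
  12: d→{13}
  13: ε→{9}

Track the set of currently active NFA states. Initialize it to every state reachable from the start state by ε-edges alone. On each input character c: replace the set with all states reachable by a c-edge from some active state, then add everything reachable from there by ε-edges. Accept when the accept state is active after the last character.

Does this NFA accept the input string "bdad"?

S₀ = ε-closure({0}) = {0,1,2,4,5,6,8,10,12}
'b' @ 1: {1,2,3,4,5,6,8,10,12}
'd' @ 2: {5,7,8,9,10,12,13}  [accepting]
'a' @ 3: {}  — no active states
rest 'd' ignored (set empty)
end set {} — state 9 not in

Answer: REJECT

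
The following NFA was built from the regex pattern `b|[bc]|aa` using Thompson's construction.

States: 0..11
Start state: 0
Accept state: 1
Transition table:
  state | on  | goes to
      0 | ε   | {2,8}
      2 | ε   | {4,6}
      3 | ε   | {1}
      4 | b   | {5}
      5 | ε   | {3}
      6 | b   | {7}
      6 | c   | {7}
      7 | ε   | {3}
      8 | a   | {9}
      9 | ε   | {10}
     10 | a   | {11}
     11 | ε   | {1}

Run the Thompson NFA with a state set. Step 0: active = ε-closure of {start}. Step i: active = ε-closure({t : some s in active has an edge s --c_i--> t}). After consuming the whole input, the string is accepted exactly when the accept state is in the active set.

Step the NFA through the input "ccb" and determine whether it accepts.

initial (ε-close {0}): {0,2,4,6,8}
'c' @ 1: {1,3,7}  [accepting]
'c' @ 2: {}  — dead — no transitions
rest 'b' ignored (set empty)
final: {}; accept 1 not in set

Answer: REJECT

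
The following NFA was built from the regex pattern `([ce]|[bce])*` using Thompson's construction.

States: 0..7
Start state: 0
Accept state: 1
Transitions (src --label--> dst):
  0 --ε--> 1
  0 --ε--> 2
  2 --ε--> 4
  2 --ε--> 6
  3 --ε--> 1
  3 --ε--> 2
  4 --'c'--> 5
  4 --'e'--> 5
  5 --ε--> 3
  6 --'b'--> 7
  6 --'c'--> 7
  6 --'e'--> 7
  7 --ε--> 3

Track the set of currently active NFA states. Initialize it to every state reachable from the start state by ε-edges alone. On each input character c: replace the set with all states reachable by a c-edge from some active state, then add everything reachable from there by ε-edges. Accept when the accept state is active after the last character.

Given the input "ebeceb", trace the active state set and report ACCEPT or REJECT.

Answer: ACCEPT

Steps:
start: ε-closure({0}) = {0,1,2,4,6}
'e' @ 1: {1,2,3,4,5,6,7}  ✓accept
'b' @ 2: {1,2,3,4,6,7}  ✓accept
'e' @ 3: {1,2,3,4,5,6,7}  ✓accept
'c' @ 4: {1,2,3,4,5,6,7}  ✓accept
'e' @ 5: {1,2,3,4,5,6,7}  ✓accept
'b' @ 6: {1,2,3,4,6,7}  ✓accept
after full input: {1,2,3,4,6,7}  (accept=1 in)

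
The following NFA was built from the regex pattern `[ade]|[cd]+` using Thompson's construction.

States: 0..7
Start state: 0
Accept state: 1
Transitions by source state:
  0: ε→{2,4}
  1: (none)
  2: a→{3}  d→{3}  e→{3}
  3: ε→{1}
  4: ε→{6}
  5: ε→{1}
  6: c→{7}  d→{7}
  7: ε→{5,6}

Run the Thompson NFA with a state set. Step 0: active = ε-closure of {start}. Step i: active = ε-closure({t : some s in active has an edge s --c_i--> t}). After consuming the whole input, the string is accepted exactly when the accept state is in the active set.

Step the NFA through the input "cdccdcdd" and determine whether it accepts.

Answer: ACCEPT

Steps:
start: ε-closure({0}) = {0,2,4,6}
'c' @ 1: {1,5,6,7}  (accept∈set)
'd' @ 2: {1,5,6,7}  (accept∈set)
'c' @ 3: {1,5,6,7}  (accept∈set)
'c' @ 4: {1,5,6,7}  (accept∈set)
'd' @ 5: {1,5,6,7}  (accept∈set)
'c' @ 6: {1,5,6,7}  (accept∈set)
'd' @ 7: {1,5,6,7}  (accept∈set)
'd' @ 8: {1,5,6,7}  (accept∈set)
after full input: {1,5,6,7}  (accept=1 in)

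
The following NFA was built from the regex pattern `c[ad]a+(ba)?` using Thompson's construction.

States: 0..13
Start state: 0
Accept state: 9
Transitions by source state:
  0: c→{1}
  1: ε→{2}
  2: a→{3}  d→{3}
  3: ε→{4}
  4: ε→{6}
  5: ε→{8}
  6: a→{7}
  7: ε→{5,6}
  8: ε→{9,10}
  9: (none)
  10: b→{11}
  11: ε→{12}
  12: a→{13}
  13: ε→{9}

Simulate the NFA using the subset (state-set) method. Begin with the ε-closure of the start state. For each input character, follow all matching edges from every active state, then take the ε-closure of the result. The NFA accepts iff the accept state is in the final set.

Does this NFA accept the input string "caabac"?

Answer: REJECT

Derivation:
start: ε-closure({0}) = {0}
'c' @ 1: {1,2}
'a' @ 2: {3,4,6}
'a' @ 3: {5,6,7,8,9,10}  ✓accept
'b' @ 4: {11,12}
'a' @ 5: {9,13}  ✓accept
'c' @ 6: {}  — no active states
after full input: {}  (accept=9 not in)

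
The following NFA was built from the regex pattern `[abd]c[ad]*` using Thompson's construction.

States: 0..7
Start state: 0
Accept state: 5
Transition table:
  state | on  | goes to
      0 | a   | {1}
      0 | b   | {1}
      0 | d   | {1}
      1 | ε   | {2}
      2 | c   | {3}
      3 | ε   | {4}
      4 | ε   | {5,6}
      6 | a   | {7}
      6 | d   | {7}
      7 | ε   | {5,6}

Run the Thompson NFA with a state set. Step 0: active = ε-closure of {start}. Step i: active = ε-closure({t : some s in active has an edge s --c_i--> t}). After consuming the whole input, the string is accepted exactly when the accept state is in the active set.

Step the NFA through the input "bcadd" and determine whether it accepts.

Answer: ACCEPT

Derivation:
initial (ε-close {0}): {0}
'b' @ 1: {1,2}
'c' @ 2: {3,4,5,6}  [accepting]
'a' @ 3: {5,6,7}  [accepting]
'd' @ 4: {5,6,7}  [accepting]
'd' @ 5: {5,6,7}  [accepting]
final: {5,6,7}; accept 5 in set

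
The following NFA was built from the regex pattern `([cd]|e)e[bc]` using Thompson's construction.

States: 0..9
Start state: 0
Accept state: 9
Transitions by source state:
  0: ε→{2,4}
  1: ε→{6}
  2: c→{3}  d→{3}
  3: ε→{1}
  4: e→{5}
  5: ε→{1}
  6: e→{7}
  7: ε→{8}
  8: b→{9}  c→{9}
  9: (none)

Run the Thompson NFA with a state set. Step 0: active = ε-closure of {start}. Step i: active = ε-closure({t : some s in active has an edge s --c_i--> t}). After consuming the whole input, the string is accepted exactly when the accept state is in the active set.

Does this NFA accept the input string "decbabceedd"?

Answer: REJECT

Derivation:
initial (ε-close {0}): {0,2,4}
'd' @ 1: {1,3,6}
'e' @ 2: {7,8}
'c' @ 3: {9}  [accepting]
'b' @ 4: {}  — state set empty
rest 'abceedd' ignored (set empty)
final: {}; accept 9 not in set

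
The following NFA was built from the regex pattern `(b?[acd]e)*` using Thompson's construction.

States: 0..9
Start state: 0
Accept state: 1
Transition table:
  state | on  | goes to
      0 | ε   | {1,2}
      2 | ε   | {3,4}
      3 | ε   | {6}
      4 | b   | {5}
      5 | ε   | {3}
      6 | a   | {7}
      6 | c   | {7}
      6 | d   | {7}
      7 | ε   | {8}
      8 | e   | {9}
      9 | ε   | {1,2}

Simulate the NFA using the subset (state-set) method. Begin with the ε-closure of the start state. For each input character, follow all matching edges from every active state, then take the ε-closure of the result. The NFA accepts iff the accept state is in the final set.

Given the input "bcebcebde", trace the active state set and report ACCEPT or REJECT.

S₀ = ε-closure({0}) = {0,1,2,3,4,6}
'b' @ 1: {3,5,6}
'c' @ 2: {7,8}
'e' @ 3: {1,2,3,4,6,9}  (accept∈set)
'b' @ 4: {3,5,6}
'c' @ 5: {7,8}
'e' @ 6: {1,2,3,4,6,9}  (accept∈set)
'b' @ 7: {3,5,6}
'd' @ 8: {7,8}
'e' @ 9: {1,2,3,4,6,9}  (accept∈set)
end set {1,2,3,4,6,9} — state 1 in

Answer: ACCEPT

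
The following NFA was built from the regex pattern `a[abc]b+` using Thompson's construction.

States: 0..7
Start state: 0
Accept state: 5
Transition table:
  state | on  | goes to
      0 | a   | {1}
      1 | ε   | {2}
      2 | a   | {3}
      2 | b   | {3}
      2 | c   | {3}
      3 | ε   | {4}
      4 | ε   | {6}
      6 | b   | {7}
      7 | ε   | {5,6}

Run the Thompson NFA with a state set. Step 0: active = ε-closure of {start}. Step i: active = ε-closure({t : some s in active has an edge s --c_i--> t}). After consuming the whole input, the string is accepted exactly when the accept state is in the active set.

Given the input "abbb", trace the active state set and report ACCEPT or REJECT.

Answer: ACCEPT

Steps:
initial (ε-close {0}): {0}
'a' @ 1: {1,2}
'b' @ 2: {3,4,6}
'b' @ 3: {5,6,7}  [accepting]
'b' @ 4: {5,6,7}  [accepting]
after full input: {5,6,7}  (accept=5 in)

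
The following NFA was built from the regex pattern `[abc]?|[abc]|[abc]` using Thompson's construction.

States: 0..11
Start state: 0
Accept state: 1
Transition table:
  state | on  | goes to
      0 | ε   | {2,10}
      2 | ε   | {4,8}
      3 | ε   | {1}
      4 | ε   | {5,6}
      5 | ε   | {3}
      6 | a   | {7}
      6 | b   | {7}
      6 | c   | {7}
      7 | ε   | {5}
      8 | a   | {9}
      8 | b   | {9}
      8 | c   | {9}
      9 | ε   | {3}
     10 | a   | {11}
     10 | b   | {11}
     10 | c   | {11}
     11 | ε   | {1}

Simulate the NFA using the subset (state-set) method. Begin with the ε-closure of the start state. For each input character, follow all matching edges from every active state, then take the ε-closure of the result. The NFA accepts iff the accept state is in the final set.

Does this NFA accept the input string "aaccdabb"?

start: ε-closure({0}) = {0,1,2,3,4,5,6,8,10}
'a' @ 1: {1,3,5,7,9,11}  ✓accept
'a' @ 2: {}  — dead — no transitions
rest 'ccdabb' ignored (set empty)
end set {} — state 1 not in

Answer: REJECT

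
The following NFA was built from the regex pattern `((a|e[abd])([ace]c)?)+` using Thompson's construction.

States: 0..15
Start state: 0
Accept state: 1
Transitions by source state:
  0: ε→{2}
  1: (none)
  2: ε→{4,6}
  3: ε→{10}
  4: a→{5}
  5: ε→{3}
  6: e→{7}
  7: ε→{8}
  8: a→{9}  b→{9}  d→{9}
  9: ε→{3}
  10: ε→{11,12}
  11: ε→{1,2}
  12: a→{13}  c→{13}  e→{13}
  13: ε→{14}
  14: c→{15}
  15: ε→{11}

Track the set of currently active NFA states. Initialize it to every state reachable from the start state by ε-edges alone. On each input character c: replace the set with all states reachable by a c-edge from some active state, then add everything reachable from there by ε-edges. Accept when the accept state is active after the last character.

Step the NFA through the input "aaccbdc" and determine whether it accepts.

Answer: REJECT

Steps:
start: ε-closure({0}) = {0,2,4,6}
'a' @ 1: {1,2,3,4,5,6,10,11,12}  ✓accept
'a' @ 2: {1,2,3,4,5,6,10,11,12,13,14}  ✓accept
'c' @ 3: {1,2,4,6,11,13,14,15}  ✓accept
'c' @ 4: {1,2,4,6,11,15}  ✓accept
'b' @ 5: {}  — no active states
rest 'dc' ignored (set empty)
end set {} — state 1 not in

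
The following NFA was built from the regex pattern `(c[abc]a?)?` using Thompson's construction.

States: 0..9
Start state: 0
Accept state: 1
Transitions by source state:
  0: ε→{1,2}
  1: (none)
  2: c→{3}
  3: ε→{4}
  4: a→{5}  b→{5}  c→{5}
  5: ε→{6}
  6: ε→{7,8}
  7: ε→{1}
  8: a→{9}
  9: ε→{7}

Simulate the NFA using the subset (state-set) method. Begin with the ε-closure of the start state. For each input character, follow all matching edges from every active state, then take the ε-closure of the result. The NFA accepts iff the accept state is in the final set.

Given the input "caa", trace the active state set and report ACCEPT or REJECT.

Answer: ACCEPT

Derivation:
start: ε-closure({0}) = {0,1,2}
'c' @ 1: {3,4}
'a' @ 2: {1,5,6,7,8}  [accepting]
'a' @ 3: {1,7,9}  [accepting]
after full input: {1,7,9}  (accept=1 in)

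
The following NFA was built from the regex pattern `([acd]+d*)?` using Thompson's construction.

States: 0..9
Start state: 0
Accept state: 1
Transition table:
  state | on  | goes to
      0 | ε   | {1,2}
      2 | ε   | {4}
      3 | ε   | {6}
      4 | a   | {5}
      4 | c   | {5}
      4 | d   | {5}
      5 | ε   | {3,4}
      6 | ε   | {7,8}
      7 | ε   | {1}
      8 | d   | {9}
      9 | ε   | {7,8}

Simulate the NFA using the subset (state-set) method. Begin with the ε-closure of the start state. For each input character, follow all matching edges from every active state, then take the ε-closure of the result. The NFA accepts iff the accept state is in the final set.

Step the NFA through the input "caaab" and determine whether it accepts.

Answer: REJECT

Steps:
start: ε-closure({0}) = {0,1,2,4}
'c' @ 1: {1,3,4,5,6,7,8}  [accepting]
'a' @ 2: {1,3,4,5,6,7,8}  [accepting]
'a' @ 3: {1,3,4,5,6,7,8}  [accepting]
'a' @ 4: {1,3,4,5,6,7,8}  [accepting]
'b' @ 5: {}  — no active states
end set {} — state 1 not in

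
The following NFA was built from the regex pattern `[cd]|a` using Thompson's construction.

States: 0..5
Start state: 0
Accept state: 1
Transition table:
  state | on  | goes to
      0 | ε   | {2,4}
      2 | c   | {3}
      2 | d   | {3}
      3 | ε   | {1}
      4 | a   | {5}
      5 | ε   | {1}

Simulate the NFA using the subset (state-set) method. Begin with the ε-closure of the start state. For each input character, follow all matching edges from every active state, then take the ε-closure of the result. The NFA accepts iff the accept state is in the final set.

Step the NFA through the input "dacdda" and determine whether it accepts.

initial (ε-close {0}): {0,2,4}
'd' @ 1: {1,3}  ✓accept
'a' @ 2: {}  — dead — no transitions
rest 'cdda' ignored (set empty)
end set {} — state 1 not in

Answer: REJECT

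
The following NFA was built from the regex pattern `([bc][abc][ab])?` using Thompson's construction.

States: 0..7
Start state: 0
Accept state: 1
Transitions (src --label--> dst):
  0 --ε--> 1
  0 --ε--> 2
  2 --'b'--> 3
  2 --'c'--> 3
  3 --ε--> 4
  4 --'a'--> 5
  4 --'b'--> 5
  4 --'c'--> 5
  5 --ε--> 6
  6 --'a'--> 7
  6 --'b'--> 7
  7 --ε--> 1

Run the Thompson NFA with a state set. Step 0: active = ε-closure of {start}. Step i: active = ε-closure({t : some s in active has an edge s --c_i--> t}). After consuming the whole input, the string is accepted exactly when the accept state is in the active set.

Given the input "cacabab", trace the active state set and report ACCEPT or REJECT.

Answer: REJECT

Trace:
initial (ε-close {0}): {0,1,2}
'c' @ 1: {3,4}
'a' @ 2: {5,6}
'c' @ 3: {}  — state set empty
rest 'abab' ignored (set empty)
after full input: {}  (accept=1 not in)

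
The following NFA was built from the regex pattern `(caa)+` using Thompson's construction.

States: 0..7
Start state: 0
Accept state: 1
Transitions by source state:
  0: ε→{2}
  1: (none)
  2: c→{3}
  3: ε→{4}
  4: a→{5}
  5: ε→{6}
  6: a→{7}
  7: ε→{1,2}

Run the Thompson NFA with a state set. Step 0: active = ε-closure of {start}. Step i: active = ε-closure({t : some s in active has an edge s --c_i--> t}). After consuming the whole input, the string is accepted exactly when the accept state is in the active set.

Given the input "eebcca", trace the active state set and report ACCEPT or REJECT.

Answer: REJECT

Derivation:
initial (ε-close {0}): {0,2}
'e' @ 1: {}  — no active states
rest 'ebcca' ignored (set empty)
final: {}; accept 1 not in set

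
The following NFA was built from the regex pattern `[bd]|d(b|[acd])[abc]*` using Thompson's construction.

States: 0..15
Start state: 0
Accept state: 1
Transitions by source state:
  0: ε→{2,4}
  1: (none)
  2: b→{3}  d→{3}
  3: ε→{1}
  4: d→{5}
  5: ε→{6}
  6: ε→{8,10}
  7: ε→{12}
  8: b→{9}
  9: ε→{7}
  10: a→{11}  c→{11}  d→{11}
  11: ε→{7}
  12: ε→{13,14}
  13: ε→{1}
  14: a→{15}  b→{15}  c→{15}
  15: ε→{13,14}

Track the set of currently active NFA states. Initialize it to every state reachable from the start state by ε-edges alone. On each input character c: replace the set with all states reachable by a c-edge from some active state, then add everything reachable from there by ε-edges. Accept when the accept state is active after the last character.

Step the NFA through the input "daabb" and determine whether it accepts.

Answer: ACCEPT

Derivation:
start: ε-closure({0}) = {0,2,4}
'd' @ 1: {1,3,5,6,8,10}  (accept∈set)
'a' @ 2: {1,7,11,12,13,14}  (accept∈set)
'a' @ 3: {1,13,14,15}  (accept∈set)
'b' @ 4: {1,13,14,15}  (accept∈set)
'b' @ 5: {1,13,14,15}  (accept∈set)
end set {1,13,14,15} — state 1 in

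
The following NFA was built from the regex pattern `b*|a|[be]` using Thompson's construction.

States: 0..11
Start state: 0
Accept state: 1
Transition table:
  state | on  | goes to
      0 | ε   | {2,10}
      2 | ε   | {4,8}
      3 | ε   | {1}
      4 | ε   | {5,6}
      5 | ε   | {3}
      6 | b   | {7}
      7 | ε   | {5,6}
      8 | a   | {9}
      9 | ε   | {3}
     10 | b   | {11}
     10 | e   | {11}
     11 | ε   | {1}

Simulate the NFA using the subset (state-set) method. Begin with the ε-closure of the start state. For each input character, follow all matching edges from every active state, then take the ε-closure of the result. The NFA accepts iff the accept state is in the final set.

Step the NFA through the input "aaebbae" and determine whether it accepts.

start: ε-closure({0}) = {0,1,2,3,4,5,6,8,10}
'a' @ 1: {1,3,9}  ✓accept
'a' @ 2: {}  — state set empty
rest 'ebbae' ignored (set empty)
final: {}; accept 1 not in set

Answer: REJECT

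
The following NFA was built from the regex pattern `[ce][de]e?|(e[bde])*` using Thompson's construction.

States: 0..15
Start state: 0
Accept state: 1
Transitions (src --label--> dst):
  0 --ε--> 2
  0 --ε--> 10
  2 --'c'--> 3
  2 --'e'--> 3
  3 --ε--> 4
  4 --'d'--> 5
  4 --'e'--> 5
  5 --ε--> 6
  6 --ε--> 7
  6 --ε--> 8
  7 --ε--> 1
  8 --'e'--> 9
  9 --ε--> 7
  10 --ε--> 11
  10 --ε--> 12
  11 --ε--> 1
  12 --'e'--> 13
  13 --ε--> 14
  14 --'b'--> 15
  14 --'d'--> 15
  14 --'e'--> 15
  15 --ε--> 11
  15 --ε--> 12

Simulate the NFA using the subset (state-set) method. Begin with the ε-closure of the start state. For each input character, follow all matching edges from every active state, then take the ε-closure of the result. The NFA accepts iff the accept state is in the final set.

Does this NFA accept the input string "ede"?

initial (ε-close {0}): {0,1,2,10,11,12}
'e' @ 1: {3,4,13,14}
'd' @ 2: {1,5,6,7,8,11,12,15}  (accept∈set)
'e' @ 3: {1,7,9,13,14}  (accept∈set)
after full input: {1,7,9,13,14}  (accept=1 in)

Answer: ACCEPT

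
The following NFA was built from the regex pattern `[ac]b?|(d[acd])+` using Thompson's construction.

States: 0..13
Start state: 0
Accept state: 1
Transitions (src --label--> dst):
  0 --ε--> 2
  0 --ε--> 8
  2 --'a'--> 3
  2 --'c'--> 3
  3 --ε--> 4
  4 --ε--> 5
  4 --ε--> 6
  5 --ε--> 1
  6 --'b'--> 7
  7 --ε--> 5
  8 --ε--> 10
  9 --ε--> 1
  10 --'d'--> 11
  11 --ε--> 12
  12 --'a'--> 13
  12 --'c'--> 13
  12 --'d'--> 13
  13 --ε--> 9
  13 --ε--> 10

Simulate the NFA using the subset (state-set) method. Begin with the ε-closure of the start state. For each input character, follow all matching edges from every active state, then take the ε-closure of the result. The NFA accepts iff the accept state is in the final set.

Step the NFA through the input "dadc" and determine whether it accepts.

Answer: ACCEPT

Derivation:
start: ε-closure({0}) = {0,2,8,10}
'd' @ 1: {11,12}
'a' @ 2: {1,9,10,13}  (accept∈set)
'd' @ 3: {11,12}
'c' @ 4: {1,9,10,13}  (accept∈set)
end set {1,9,10,13} — state 1 in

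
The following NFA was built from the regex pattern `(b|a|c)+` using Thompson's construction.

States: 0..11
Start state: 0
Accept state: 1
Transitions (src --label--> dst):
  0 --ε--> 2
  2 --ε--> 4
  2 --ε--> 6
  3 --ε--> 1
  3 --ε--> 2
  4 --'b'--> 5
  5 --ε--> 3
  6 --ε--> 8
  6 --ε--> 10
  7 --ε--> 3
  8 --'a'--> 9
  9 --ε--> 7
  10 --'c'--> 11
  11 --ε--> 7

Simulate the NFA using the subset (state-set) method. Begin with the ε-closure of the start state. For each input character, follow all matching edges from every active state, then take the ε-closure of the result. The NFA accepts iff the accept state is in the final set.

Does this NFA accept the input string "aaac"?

Answer: ACCEPT

Derivation:
initial (ε-close {0}): {0,2,4,6,8,10}
'a' @ 1: {1,2,3,4,6,7,8,9,10}  ✓accept
'a' @ 2: {1,2,3,4,6,7,8,9,10}  ✓accept
'a' @ 3: {1,2,3,4,6,7,8,9,10}  ✓accept
'c' @ 4: {1,2,3,4,6,7,8,10,11}  ✓accept
end set {1,2,3,4,6,7,8,10,11} — state 1 in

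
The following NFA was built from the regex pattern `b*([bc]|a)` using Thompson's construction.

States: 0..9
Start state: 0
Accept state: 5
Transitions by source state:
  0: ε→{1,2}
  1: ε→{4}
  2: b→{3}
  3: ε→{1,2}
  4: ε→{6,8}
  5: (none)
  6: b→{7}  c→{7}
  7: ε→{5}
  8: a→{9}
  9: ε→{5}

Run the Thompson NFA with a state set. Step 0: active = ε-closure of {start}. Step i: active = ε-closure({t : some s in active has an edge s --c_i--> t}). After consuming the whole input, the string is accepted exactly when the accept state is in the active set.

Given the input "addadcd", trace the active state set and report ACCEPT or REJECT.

S₀ = ε-closure({0}) = {0,1,2,4,6,8}
'a' @ 1: {5,9}  (accept∈set)
'd' @ 2: {}  — dead — no transitions
rest 'dadcd' ignored (set empty)
final: {}; accept 5 not in set

Answer: REJECT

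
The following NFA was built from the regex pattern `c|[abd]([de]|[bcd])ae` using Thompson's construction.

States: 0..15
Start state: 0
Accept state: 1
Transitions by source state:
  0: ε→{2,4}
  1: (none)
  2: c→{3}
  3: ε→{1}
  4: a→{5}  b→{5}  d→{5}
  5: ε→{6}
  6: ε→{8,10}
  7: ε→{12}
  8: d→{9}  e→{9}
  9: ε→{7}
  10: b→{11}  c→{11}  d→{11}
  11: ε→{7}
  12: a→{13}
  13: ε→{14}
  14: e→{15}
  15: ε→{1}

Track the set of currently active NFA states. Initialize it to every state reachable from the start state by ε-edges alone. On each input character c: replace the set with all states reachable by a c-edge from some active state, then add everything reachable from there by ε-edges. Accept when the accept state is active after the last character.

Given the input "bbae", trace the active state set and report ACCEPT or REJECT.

S₀ = ε-closure({0}) = {0,2,4}
'b' @ 1: {5,6,8,10}
'b' @ 2: {7,11,12}
'a' @ 3: {13,14}
'e' @ 4: {1,15}  (accept∈set)
end set {1,15} — state 1 in

Answer: ACCEPT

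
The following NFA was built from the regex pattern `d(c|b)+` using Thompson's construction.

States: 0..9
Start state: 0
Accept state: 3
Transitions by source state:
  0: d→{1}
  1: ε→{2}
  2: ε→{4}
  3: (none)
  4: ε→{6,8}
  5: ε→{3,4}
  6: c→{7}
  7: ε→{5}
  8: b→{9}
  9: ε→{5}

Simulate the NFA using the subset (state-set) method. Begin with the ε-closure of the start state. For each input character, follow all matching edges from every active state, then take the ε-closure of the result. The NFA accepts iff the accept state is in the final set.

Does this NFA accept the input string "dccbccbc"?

Answer: ACCEPT

Derivation:
S₀ = ε-closure({0}) = {0}
'd' @ 1: {1,2,4,6,8}
'c' @ 2: {3,4,5,6,7,8}  [accepting]
'c' @ 3: {3,4,5,6,7,8}  [accepting]
'b' @ 4: {3,4,5,6,8,9}  [accepting]
'c' @ 5: {3,4,5,6,7,8}  [accepting]
'c' @ 6: {3,4,5,6,7,8}  [accepting]
'b' @ 7: {3,4,5,6,8,9}  [accepting]
'c' @ 8: {3,4,5,6,7,8}  [accepting]
after full input: {3,4,5,6,7,8}  (accept=3 in)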